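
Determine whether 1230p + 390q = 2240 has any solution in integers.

gcd(1230, 390) = 30  (1230 = 3×390 + 60, 390 = 6×60 + 30, 60 = 2×30).
30 does not divide 2240 (remainder 20), so no integer solutions.

no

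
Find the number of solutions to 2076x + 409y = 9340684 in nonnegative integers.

gcd(2076, 409):
  2076 = 5×409 + 31
  409 = 13×31 + 6
  31 = 5×6 + 1
  6 = 6×1
so gcd(2076, 409) = 1.
Back-substitute for Bézout coefficients:
  1 = 31 - 5×6
  ... = 2076×(66) + 409×(-335)
Scale by 9340684: one solution is (616485144, -3129129140). Reduce x mod 409: (262, 21508).
General: x = 262 + 409t, y = 21508 - 2076t.
x ≥ 0 ⇒ t ≥ 0; y ≥ 0 ⇒ t ≤ 10. So t ∈ [0, 10]: 11 solutions.

11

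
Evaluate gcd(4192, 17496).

8

gcd(17496, 4192):
  17496 = 4·4192 + 728
  4192 = 5·728 + 552
  728 = 1·552 + 176
  552 = 3·176 + 24
  176 = 7·24 + 8
  24 = 3·8
so gcd(17496, 4192) = 8.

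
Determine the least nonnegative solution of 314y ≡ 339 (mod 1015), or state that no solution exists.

gcd(1015, 314) = 1.
1 divides 339, so solutions exist.
By Bézout, 314×(139) + 1015×(-43) = 1.
So 314×(139) ≡ 1 (mod 1015); multiply by 339: y ≡ 47121 (mod 1015).
Smallest nonnegative: y = 47121 mod 1015 = 431.

431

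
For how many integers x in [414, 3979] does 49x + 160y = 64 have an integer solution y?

23

gcd(160, 49):
  160 = 3·49 + 13
  49 = 3·13 + 10
  13 = 1·10 + 3
  10 = 3·3 + 1
  3 = 3·1
so gcd(160, 49) = 1.
Back-substitute for Bézout coefficients:
  1 = 10 - 3·3
  ... = 49·(49) + 160·(-15)
Scale by 64: particular solution (3136, -960); reduce x mod 160: (96, -29).
General solution: x = 96 + 160t, y = -29 - 49t for integer t.
414 ≤ 96 + 160t ≤ 3979 gives t ∈ [2, 24], which is 23 values.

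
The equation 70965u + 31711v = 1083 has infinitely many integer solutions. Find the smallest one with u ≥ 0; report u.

gcd(70965, 31711) = 19  (70965 = 2·31711 + 7543, 31711 = 4·7543 + 1539, 7543 = 4·1539 + 1387, 1539 = 1·1387 + 152, 1387 = 9·152 + 19, 152 = 8·19).
19 divides 1083, so solutions exist.
Back-substituting, 70965·(206) + 31711·(-461) = 19.
Scale by 1083/19 = 57: (u₀, v₀) = (11742, -26277).
General solution: u = 11742 + 1669t, v = -26277 - 3735t for integer t.
u ≥ 0: smallest is 11742 mod 1669 = 59 (at t = -7), with v = -132.

59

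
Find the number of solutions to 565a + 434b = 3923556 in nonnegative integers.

gcd(565, 434):
  565 = 1×434 + 131
  434 = 3×131 + 41
  131 = 3×41 + 8
  41 = 5×8 + 1
  8 = 8×1
so gcd(565, 434) = 1.
Back-substitute for Bézout coefficients:
  1 = 41 - 5×8
  ... = 565×(-53) + 434×(69)
Scale by 3923556: one solution is (-207948468, 270725364). Reduce a mod 434: (28, 9004).
General: a = 28 + 434t, b = 9004 - 565t.
a ≥ 0 ⇒ t ≥ 0; b ≥ 0 ⇒ t ≤ 15. So t ∈ [0, 15]: 16 solutions.

16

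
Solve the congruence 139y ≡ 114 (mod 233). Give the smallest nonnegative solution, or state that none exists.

207

gcd(233, 139) = 1.
1 divides 114, so solutions exist.
By Bézout, 139·(57) + 233·(-34) = 1.
So 139·(57) ≡ 1 (mod 233); multiply by 114: y ≡ 6498 (mod 233).
Smallest nonnegative: y = 6498 mod 233 = 207.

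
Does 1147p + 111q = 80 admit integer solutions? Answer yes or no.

gcd(1147, 111):
  1147 = 10×111 + 37
  111 = 3×37
so gcd(1147, 111) = 37.
37 does not divide 80 (remainder 6), so no integer solutions.

no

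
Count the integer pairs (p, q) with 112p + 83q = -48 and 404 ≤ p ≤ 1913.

18

gcd(112, 83) = 1  (112 = 1*83 + 29, 83 = 2*29 + 25, 29 = 1*25 + 4, 25 = 6*4 + 1, 4 = 4*1).
Back-substituting, 112*(-20) + 83*(27) = 1.
Scale by -48: particular solution (960, -1296); reduce p mod 83: (47, -64).
General solution: p = 47 + 83t, q = -64 - 112t for integer t.
404 ≤ 47 + 83t ≤ 1913 gives t ∈ [5, 22], which is 18 values.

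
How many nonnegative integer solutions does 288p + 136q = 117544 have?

gcd(288, 136) = 8.
By Bézout, 288×(-8) + 136×(17) = 8.
One solution: (11, 841).
General: p = 11 + 17t, q = 841 - 36t.
p ≥ 0 ⇒ t ≥ 0; q ≥ 0 ⇒ t ≤ 23. So t ∈ [0, 23]: 24 solutions.

24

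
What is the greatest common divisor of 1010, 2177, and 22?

1

gcd(2177, 1010) = 1  (2177 = 2*1010 + 157, 1010 = 6*157 + 68, 157 = 2*68 + 21, 68 = 3*21 + 5, 21 = 4*5 + 1, 5 = 5*1).
gcd(1, 22) = 1.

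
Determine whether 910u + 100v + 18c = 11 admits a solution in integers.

gcd(910, 100):
  910 = 9*100 + 10
  100 = 10*10
so gcd(910, 100) = 10.
gcd(10, 18) = 2.
2 does not divide 11 (remainder 1), so no integer solutions.

no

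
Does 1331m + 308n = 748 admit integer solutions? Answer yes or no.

yes

gcd(1331, 308) = 11  (1331 = 4·308 + 99, 308 = 3·99 + 11, 99 = 9·11).
11 divides 748, so integer solutions exist.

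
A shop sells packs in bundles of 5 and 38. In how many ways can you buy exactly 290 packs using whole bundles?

Need nonnegative integers with 5j + 38k = 290.
gcd(5, 38) = 1, and 5·(-15) + 38·(2) = 1.
So (j₀, k₀) = (-4350, 580); general j = -4350 + 38t, k = 580 - 5t.
j ≥ 0 ⇒ t ≥ 115; k ≥ 0 ⇒ t ≤ 116. That's 2 values of t.

2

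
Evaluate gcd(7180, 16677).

gcd(16677, 7180):
  16677 = 2×7180 + 2317
  7180 = 3×2317 + 229
  2317 = 10×229 + 27
  229 = 8×27 + 13
  27 = 2×13 + 1
  13 = 13×1
so gcd(16677, 7180) = 1.

1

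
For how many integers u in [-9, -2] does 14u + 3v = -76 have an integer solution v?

gcd(14, 3):
  14 = 4*3 + 2
  3 = 1*2 + 1
  2 = 2*1
so gcd(14, 3) = 1.
Back-substitute for Bézout coefficients:
  1 = 3 - 1*2
  ... = 14*(-1) + 3*(5)
Scale by -76: particular solution (76, -380); reduce u mod 3: (1, -30).
General solution: u = 1 + 3t, v = -30 - 14t for integer t.
-9 ≤ 1 + 3t ≤ -2 gives t ∈ [-3, -1], which is 3 values.

3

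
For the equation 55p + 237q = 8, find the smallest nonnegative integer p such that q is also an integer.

26

gcd(237, 55):
  237 = 4·55 + 17
  55 = 3·17 + 4
  17 = 4·4 + 1
  4 = 4·1
so gcd(237, 55) = 1.
1 divides 8, so solutions exist.
Back-substitute for Bézout coefficients:
  1 = 17 - 4·4
  ... = 55·(-56) + 237·(13)
Scale by 8/1 = 8: (p₀, q₀) = (-448, 104).
General solution: p = -448 + 237t, q = 104 - 55t for integer t.
p ≥ 0: smallest is -448 mod 237 = 26 (at t = 2), with q = -6.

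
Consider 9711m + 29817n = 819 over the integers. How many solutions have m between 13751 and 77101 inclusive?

gcd(29817, 9711) = 9  (29817 = 3*9711 + 684, 9711 = 14*684 + 135, 684 = 5*135 + 9, 135 = 15*9).
Back-substituting, 9711*(-218) + 29817*(71) = 9.
Scale by 91: particular solution (-19838, 6461); reduce m mod 3313: (40, -13).
General solution: m = 40 + 3313t, n = -13 - 1079t for integer t.
13751 ≤ 40 + 3313t ≤ 77101 gives t ∈ [5, 23], which is 19 values.

19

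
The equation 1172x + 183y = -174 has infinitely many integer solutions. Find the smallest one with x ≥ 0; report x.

57

gcd(1172, 183) = 1.
1 divides -174, so solutions exist.
By Bézout, 1172×(47) + 183×(-301) = 1.
Scale by -174/1 = -174: (x₀, y₀) = (-8178, 52374).
General solution: x = -8178 + 183t, y = 52374 - 1172t for integer t.
x ≥ 0: smallest is -8178 mod 183 = 57 (at t = 45), with y = -366.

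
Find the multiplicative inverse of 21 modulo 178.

17

gcd(178, 21) = 1  (178 = 8*21 + 10, 21 = 2*10 + 1, 10 = 10*1).
Back-substituting, 21*(17) + 178*(-2) = 1.
So 21*17 ≡ 1 (mod 178), and 17 mod 178 = 17.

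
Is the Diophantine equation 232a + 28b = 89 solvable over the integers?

gcd(232, 28):
  232 = 8×28 + 8
  28 = 3×8 + 4
  8 = 2×4
so gcd(232, 28) = 4.
4 does not divide 89 (remainder 1), so no integer solutions.

no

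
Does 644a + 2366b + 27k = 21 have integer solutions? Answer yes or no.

yes

gcd(2366, 644) = 14  (2366 = 3*644 + 434, 644 = 1*434 + 210, 434 = 2*210 + 14, 210 = 15*14).
gcd(14, 27) = 1.
1 divides 21, so integer solutions exist.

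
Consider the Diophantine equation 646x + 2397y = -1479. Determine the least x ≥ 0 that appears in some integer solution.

gcd(2397, 646) = 17  (2397 = 3*646 + 459, 646 = 1*459 + 187, 459 = 2*187 + 85, 187 = 2*85 + 17, 85 = 5*17).
17 divides -1479, so solutions exist.
Back-substituting, 646*(26) + 2397*(-7) = 17.
Scale by -1479/17 = -87: (x₀, y₀) = (-2262, 609).
General solution: x = -2262 + 141t, y = 609 - 38t for integer t.
x ≥ 0: smallest is -2262 mod 141 = 135 (at t = 17), with y = -37.

135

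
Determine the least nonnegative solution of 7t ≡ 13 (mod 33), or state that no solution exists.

gcd(33, 7) = 1  (33 = 4*7 + 5, 7 = 1*5 + 2, 5 = 2*2 + 1, 2 = 2*1).
1 divides 13, so solutions exist.
Back-substituting, 7*(-14) + 33*(3) = 1.
So 7*(-14) ≡ 1 (mod 33); multiply by 13: t ≡ -182 (mod 33).
Smallest nonnegative: t = -182 mod 33 = 16.

16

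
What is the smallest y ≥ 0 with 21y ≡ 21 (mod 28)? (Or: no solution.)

gcd(28, 21):
  28 = 1*21 + 7
  21 = 3*7
so gcd(28, 21) = 7.
7 divides 21, so solutions exist.
Back-substitute for Bézout coefficients:
  7 = 28 - 1*21
  ... = 21*(-1) + 28*(1)
So 21*(-1) ≡ 7 (mod 28); multiply by 3: y ≡ -3 (mod 4).
Smallest nonnegative: y = -3 mod 4 = 1.

1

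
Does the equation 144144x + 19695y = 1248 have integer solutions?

gcd(144144, 19695) = 39  (144144 = 7*19695 + 6279, 19695 = 3*6279 + 858, 6279 = 7*858 + 273, 858 = 3*273 + 39, 273 = 7*39).
39 divides 1248, so integer solutions exist.

yes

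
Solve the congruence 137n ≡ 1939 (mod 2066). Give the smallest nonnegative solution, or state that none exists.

361

gcd(2066, 137):
  2066 = 15·137 + 11
  137 = 12·11 + 5
  11 = 2·5 + 1
  5 = 5·1
so gcd(2066, 137) = 1.
1 divides 1939, so solutions exist.
Back-substitute for Bézout coefficients:
  1 = 11 - 2·5
  ... = 137·(-377) + 2066·(25)
So 137·(-377) ≡ 1 (mod 2066); multiply by 1939: n ≡ -731003 (mod 2066).
Smallest nonnegative: n = -731003 mod 2066 = 361.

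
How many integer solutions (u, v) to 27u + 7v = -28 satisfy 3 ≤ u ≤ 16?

2

gcd(27, 7) = 1.
By Bézout, 27*(-1) + 7*(4) = 1.
Particular solution: (0, -4).
General solution: u = 0 + 7t, v = -4 - 27t for integer t.
3 ≤ 0 + 7t ≤ 16 gives t ∈ [1, 2], which is 2 values.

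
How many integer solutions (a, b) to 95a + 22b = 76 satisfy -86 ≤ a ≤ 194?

13

gcd(95, 22) = 1  (95 = 4*22 + 7, 22 = 3*7 + 1, 7 = 7*1).
Back-substituting, 95*(-3) + 22*(13) = 1.
Scale by 76: particular solution (-228, 988); reduce a mod 22: (14, -57).
General solution: a = 14 + 22t, b = -57 - 95t for integer t.
-86 ≤ 14 + 22t ≤ 194 gives t ∈ [-4, 8], which is 13 values.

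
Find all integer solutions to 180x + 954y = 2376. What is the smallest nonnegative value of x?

gcd(954, 180) = 18  (954 = 5·180 + 54, 180 = 3·54 + 18, 54 = 3·18).
18 divides 2376, so solutions exist.
Back-substituting, 180·(16) + 954·(-3) = 18.
Scale by 2376/18 = 132: (x₀, y₀) = (2112, -396).
General solution: x = 2112 + 53t, y = -396 - 10t for integer t.
x ≥ 0: smallest is 2112 mod 53 = 45 (at t = -39), with y = -6.

45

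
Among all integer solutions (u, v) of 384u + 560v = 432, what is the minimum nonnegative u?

gcd(560, 384) = 16  (560 = 1×384 + 176, 384 = 2×176 + 32, 176 = 5×32 + 16, 32 = 2×16).
16 divides 432, so solutions exist.
Back-substituting, 384×(-16) + 560×(11) = 16.
Scale by 432/16 = 27: (u₀, v₀) = (-432, 297).
General solution: u = -432 + 35t, v = 297 - 24t for integer t.
u ≥ 0: smallest is -432 mod 35 = 23 (at t = 13), with v = -15.

23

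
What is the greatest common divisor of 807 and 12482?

gcd(12482, 807):
  12482 = 15·807 + 377
  807 = 2·377 + 53
  377 = 7·53 + 6
  53 = 8·6 + 5
  6 = 1·5 + 1
  5 = 5·1
so gcd(12482, 807) = 1.

1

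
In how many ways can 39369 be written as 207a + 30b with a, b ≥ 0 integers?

19

gcd(207, 30):
  207 = 6*30 + 27
  30 = 1*27 + 3
  27 = 9*3
so gcd(207, 30) = 3.
Back-substitute for Bézout coefficients:
  3 = 30 - 1*27
  ... = 207*(-1) + 30*(7)
Scale by 13123: one solution is (-13123, 91861). Reduce a mod 10: (7, 1264).
General: a = 7 + 10t, b = 1264 - 69t.
a ≥ 0 ⇒ t ≥ 0; b ≥ 0 ⇒ t ≤ 18. So t ∈ [0, 18]: 19 solutions.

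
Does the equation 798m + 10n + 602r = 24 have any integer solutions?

yes

gcd(798, 10) = 2.
gcd(2, 602) = 2.
2 divides 24, so integer solutions exist.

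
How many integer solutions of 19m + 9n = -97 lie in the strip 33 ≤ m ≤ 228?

22

gcd(19, 9):
  19 = 2*9 + 1
  9 = 9*1
so gcd(19, 9) = 1.
Back-substitute for Bézout coefficients:
  1 = 19 - 2*9
  ... = 19*(1) + 9*(-2)
Scale by -97: particular solution (-97, 194); reduce m mod 9: (2, -15).
General solution: m = 2 + 9t, n = -15 - 19t for integer t.
33 ≤ 2 + 9t ≤ 228 gives t ∈ [4, 25], which is 22 values.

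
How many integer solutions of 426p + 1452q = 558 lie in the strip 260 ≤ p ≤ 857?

gcd(1452, 426):
  1452 = 3*426 + 174
  426 = 2*174 + 78
  174 = 2*78 + 18
  78 = 4*18 + 6
  18 = 3*6
so gcd(1452, 426) = 6.
Back-substitute for Bézout coefficients:
  6 = 78 - 4*18
  ... = 426*(75) + 1452*(-22)
Scale by 93: particular solution (6975, -2046); reduce p mod 242: (199, -58).
General solution: p = 199 + 242t, q = -58 - 71t for integer t.
260 ≤ 199 + 242t ≤ 857 gives t ∈ [1, 2], which is 2 values.

2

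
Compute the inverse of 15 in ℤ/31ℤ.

29

gcd(31, 15) = 1.
By Bézout, 15*(-2) + 31*(1) = 1.
So 15*-2 ≡ 1 (mod 31), and -2 mod 31 = 29.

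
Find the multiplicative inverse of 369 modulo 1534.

1243

gcd(1534, 369):
  1534 = 4·369 + 58
  369 = 6·58 + 21
  58 = 2·21 + 16
  21 = 1·16 + 5
  16 = 3·5 + 1
  5 = 5·1
so gcd(1534, 369) = 1.
Back-substitute for Bézout coefficients:
  1 = 16 - 3·5
  ... = 369·(-291) + 1534·(70)
So 369·-291 ≡ 1 (mod 1534), and -291 mod 1534 = 1243.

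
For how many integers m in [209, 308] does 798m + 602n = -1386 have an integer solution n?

3

gcd(798, 602) = 14.
By Bézout, 798·(-3) + 602·(4) = 14.
Particular solution: (39, -54).
General solution: m = 39 + 43t, n = -54 - 57t for integer t.
209 ≤ 39 + 43t ≤ 308 gives t ∈ [4, 6], which is 3 values.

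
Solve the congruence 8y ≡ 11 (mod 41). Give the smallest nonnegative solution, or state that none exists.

27

gcd(41, 8) = 1.
1 divides 11, so solutions exist.
By Bézout, 8·(-5) + 41·(1) = 1.
So 8·(-5) ≡ 1 (mod 41); multiply by 11: y ≡ -55 (mod 41).
Smallest nonnegative: y = -55 mod 41 = 27.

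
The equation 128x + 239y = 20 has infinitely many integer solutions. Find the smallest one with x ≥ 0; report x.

157

gcd(239, 128):
  239 = 1·128 + 111
  128 = 1·111 + 17
  111 = 6·17 + 9
  17 = 1·9 + 8
  9 = 1·8 + 1
  8 = 8·1
so gcd(239, 128) = 1.
1 divides 20, so solutions exist.
Back-substitute for Bézout coefficients:
  1 = 9 - 1·8
  ... = 128·(-28) + 239·(15)
Scale by 20/1 = 20: (x₀, y₀) = (-560, 300).
General solution: x = -560 + 239t, y = 300 - 128t for integer t.
x ≥ 0: smallest is -560 mod 239 = 157 (at t = 3), with y = -84.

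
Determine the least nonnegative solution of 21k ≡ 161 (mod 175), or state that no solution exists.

gcd(175, 21):
  175 = 8×21 + 7
  21 = 3×7
so gcd(175, 21) = 7.
7 divides 161, so solutions exist.
Back-substitute for Bézout coefficients:
  7 = 175 - 8×21
  ... = 21×(-8) + 175×(1)
So 21×(-8) ≡ 7 (mod 175); multiply by 23: k ≡ -184 (mod 25).
Smallest nonnegative: k = -184 mod 25 = 16.

16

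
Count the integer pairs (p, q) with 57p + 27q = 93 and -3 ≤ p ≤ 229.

gcd(57, 27) = 3.
By Bézout, 57×(1) + 27×(-2) = 3.
Particular solution: (4, -5).
General solution: p = 4 + 9t, q = -5 - 19t for integer t.
-3 ≤ 4 + 9t ≤ 229 gives t ∈ [0, 25], which is 26 values.

26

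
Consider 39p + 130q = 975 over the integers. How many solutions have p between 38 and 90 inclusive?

5

gcd(130, 39) = 13.
By Bézout, 39×(-3) + 130×(1) = 13.
Particular solution: (5, 6).
General solution: p = 5 + 10t, q = 6 - 3t for integer t.
38 ≤ 5 + 10t ≤ 90 gives t ∈ [4, 8], which is 5 values.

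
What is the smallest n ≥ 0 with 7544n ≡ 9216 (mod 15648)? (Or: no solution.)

1476

gcd(15648, 7544) = 8.
8 divides 9216, so solutions exist.
By Bézout, 7544×(475) + 15648×(-229) = 8.
So 7544×(475) ≡ 8 (mod 15648); multiply by 1152: n ≡ 547200 (mod 1956).
Smallest nonnegative: n = 547200 mod 1956 = 1476.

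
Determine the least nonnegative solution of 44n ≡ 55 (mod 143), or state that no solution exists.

11

gcd(143, 44) = 11.
11 divides 55, so solutions exist.
By Bézout, 44*(-3) + 143*(1) = 11.
So 44*(-3) ≡ 11 (mod 143); multiply by 5: n ≡ -15 (mod 13).
Smallest nonnegative: n = -15 mod 13 = 11.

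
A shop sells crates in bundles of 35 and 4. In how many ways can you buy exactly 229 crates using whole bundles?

1

Need nonnegative integers with 35j + 4k = 229.
gcd(35, 4) = 1, and 35·(-1) + 4·(9) = 1.
So (j₀, k₀) = (-229, 2061); general j = -229 + 4t, k = 2061 - 35t.
j ≥ 0 ⇒ t ≥ 58; k ≥ 0 ⇒ t ≤ 58. That's 1 value of t.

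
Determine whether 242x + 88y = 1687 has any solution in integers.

no

gcd(242, 88) = 22  (242 = 2×88 + 66, 88 = 1×66 + 22, 66 = 3×22).
22 does not divide 1687 (remainder 15), so no integer solutions.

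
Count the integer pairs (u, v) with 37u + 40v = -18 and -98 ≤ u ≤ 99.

gcd(40, 37):
  40 = 1·37 + 3
  37 = 12·3 + 1
  3 = 3·1
so gcd(40, 37) = 1.
Back-substitute for Bézout coefficients:
  1 = 37 - 12·3
  ... = 37·(13) + 40·(-12)
Scale by -18: particular solution (-234, 216); reduce u mod 40: (6, -6).
General solution: u = 6 + 40t, v = -6 - 37t for integer t.
-98 ≤ 6 + 40t ≤ 99 gives t ∈ [-2, 2], which is 5 values.

5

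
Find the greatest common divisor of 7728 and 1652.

gcd(7728, 1652) = 28  (7728 = 4·1652 + 1120, 1652 = 1·1120 + 532, 1120 = 2·532 + 56, 532 = 9·56 + 28, 56 = 2·28).

28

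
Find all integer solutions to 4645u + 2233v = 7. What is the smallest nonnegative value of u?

gcd(4645, 2233):
  4645 = 2×2233 + 179
  2233 = 12×179 + 85
  179 = 2×85 + 9
  85 = 9×9 + 4
  9 = 2×4 + 1
  4 = 4×1
so gcd(4645, 2233) = 1.
1 divides 7, so solutions exist.
Back-substitute for Bézout coefficients:
  1 = 9 - 2×4
  ... = 4645×(499) + 2233×(-1038)
Scale by 7/1 = 7: (u₀, v₀) = (3493, -7266).
General solution: u = 3493 + 2233t, v = -7266 - 4645t for integer t.
u ≥ 0: smallest is 3493 mod 2233 = 1260 (at t = -1), with v = -2621.

1260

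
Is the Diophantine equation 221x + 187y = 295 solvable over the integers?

no

gcd(221, 187) = 17  (221 = 1*187 + 34, 187 = 5*34 + 17, 34 = 2*17).
17 does not divide 295 (remainder 6), so no integer solutions.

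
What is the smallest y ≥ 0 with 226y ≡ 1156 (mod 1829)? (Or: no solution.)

1737

gcd(1829, 226) = 1  (1829 = 8×226 + 21, 226 = 10×21 + 16, 21 = 1×16 + 5, 16 = 3×5 + 1, 5 = 5×1).
1 divides 1156, so solutions exist.
Back-substituting, 226×(348) + 1829×(-43) = 1.
So 226×(348) ≡ 1 (mod 1829); multiply by 1156: y ≡ 402288 (mod 1829).
Smallest nonnegative: y = 402288 mod 1829 = 1737.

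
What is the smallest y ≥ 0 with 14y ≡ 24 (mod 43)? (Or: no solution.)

gcd(43, 14) = 1.
1 divides 24, so solutions exist.
By Bézout, 14*(-3) + 43*(1) = 1.
So 14*(-3) ≡ 1 (mod 43); multiply by 24: y ≡ -72 (mod 43).
Smallest nonnegative: y = -72 mod 43 = 14.

14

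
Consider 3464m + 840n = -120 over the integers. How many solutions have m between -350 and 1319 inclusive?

gcd(3464, 840) = 8  (3464 = 4·840 + 104, 840 = 8·104 + 8, 104 = 13·8).
Back-substituting, 3464·(-8) + 840·(33) = 8.
Scale by -15: particular solution (120, -495); reduce m mod 105: (15, -62).
General solution: m = 15 + 105t, n = -62 - 433t for integer t.
-350 ≤ 15 + 105t ≤ 1319 gives t ∈ [-3, 12], which is 16 values.

16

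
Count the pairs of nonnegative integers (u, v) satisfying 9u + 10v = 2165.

gcd(10, 9):
  10 = 1*9 + 1
  9 = 9*1
so gcd(10, 9) = 1.
Back-substitute for Bézout coefficients:
  1 = 10 - 1*9
  ... = 9*(-1) + 10*(1)
Scale by 2165: one solution is (-2165, 2165). Reduce u mod 10: (5, 212).
General: u = 5 + 10t, v = 212 - 9t.
u ≥ 0 ⇒ t ≥ 0; v ≥ 0 ⇒ t ≤ 23. So t ∈ [0, 23]: 24 solutions.

24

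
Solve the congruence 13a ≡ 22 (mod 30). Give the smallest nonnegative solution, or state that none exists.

4

gcd(30, 13) = 1.
1 divides 22, so solutions exist.
By Bézout, 13×(7) + 30×(-3) = 1.
So 13×(7) ≡ 1 (mod 30); multiply by 22: a ≡ 154 (mod 30).
Smallest nonnegative: a = 154 mod 30 = 4.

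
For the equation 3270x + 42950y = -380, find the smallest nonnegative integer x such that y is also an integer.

4111

gcd(42950, 3270):
  42950 = 13×3270 + 440
  3270 = 7×440 + 190
  440 = 2×190 + 60
  190 = 3×60 + 10
  60 = 6×10
so gcd(42950, 3270) = 10.
10 divides -380, so solutions exist.
Back-substitute for Bézout coefficients:
  10 = 190 - 3×60
  ... = 3270×(683) + 42950×(-52)
Scale by -380/10 = -38: (x₀, y₀) = (-25954, 1976).
General solution: x = -25954 + 4295t, y = 1976 - 327t for integer t.
x ≥ 0: smallest is -25954 mod 4295 = 4111 (at t = 7), with y = -313.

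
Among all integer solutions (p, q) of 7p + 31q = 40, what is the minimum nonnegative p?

gcd(31, 7) = 1  (31 = 4*7 + 3, 7 = 2*3 + 1, 3 = 3*1).
1 divides 40, so solutions exist.
Back-substituting, 7*(9) + 31*(-2) = 1.
Scale by 40/1 = 40: (p₀, q₀) = (360, -80).
General solution: p = 360 + 31t, q = -80 - 7t for integer t.
p ≥ 0: smallest is 360 mod 31 = 19 (at t = -11), with q = -3.

19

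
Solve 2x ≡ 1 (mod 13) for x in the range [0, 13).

7

gcd(13, 2):
  13 = 6*2 + 1
  2 = 2*1
so gcd(13, 2) = 1.
Back-substitute for Bézout coefficients:
  1 = 13 - 6*2
  ... = 2*(-6) + 13*(1)
So 2*-6 ≡ 1 (mod 13), and -6 mod 13 = 7.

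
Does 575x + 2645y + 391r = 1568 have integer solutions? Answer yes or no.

gcd(2645, 575) = 115  (2645 = 4·575 + 345, 575 = 1·345 + 230, 345 = 1·230 + 115, 230 = 2·115).
gcd(115, 391) = 23.
23 does not divide 1568 (remainder 4), so no integer solutions.

no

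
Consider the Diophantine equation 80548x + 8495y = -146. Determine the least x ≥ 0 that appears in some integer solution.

1513

gcd(80548, 8495) = 1.
1 divides -146, so solutions exist.
By Bézout, 80548×(1677) + 8495×(-15901) = 1.
Scale by -146/1 = -146: (x₀, y₀) = (-244842, 2321546).
General solution: x = -244842 + 8495t, y = 2321546 - 80548t for integer t.
x ≥ 0: smallest is -244842 mod 8495 = 1513 (at t = 29), with y = -14346.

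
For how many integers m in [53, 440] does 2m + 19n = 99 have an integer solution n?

21

gcd(19, 2) = 1.
By Bézout, 2·(-9) + 19·(1) = 1.
Particular solution: (2, 5).
General solution: m = 2 + 19t, n = 5 - 2t for integer t.
53 ≤ 2 + 19t ≤ 440 gives t ∈ [3, 23], which is 21 values.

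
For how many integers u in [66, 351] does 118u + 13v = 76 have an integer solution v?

gcd(118, 13):
  118 = 9·13 + 1
  13 = 13·1
so gcd(118, 13) = 1.
Back-substitute for Bézout coefficients:
  1 = 118 - 9·13
  ... = 118·(1) + 13·(-9)
Scale by 76: particular solution (76, -684); reduce u mod 13: (11, -94).
General solution: u = 11 + 13t, v = -94 - 118t for integer t.
66 ≤ 11 + 13t ≤ 351 gives t ∈ [5, 26], which is 22 values.

22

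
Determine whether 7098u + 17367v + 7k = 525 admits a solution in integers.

gcd(17367, 7098):
  17367 = 2·7098 + 3171
  7098 = 2·3171 + 756
  3171 = 4·756 + 147
  756 = 5·147 + 21
  147 = 7·21
so gcd(17367, 7098) = 21.
gcd(21, 7) = 7.
7 divides 525, so integer solutions exist.

yes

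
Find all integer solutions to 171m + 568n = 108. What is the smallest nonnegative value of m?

180

gcd(568, 171):
  568 = 3×171 + 55
  171 = 3×55 + 6
  55 = 9×6 + 1
  6 = 6×1
so gcd(568, 171) = 1.
1 divides 108, so solutions exist.
Back-substitute for Bézout coefficients:
  1 = 55 - 9×6
  ... = 171×(-93) + 568×(28)
Scale by 108/1 = 108: (m₀, n₀) = (-10044, 3024).
General solution: m = -10044 + 568t, n = 3024 - 171t for integer t.
m ≥ 0: smallest is -10044 mod 568 = 180 (at t = 18), with n = -54.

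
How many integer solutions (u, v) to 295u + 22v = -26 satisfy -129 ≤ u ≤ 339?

21

gcd(295, 22) = 1  (295 = 13*22 + 9, 22 = 2*9 + 4, 9 = 2*4 + 1, 4 = 4*1).
Back-substituting, 295*(5) + 22*(-67) = 1.
Scale by -26: particular solution (-130, 1742); reduce u mod 22: (2, -28).
General solution: u = 2 + 22t, v = -28 - 295t for integer t.
-129 ≤ 2 + 22t ≤ 339 gives t ∈ [-5, 15], which is 21 values.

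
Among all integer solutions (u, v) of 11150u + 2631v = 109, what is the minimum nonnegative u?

gcd(11150, 2631) = 1  (11150 = 4×2631 + 626, 2631 = 4×626 + 127, 626 = 4×127 + 118, 127 = 1×118 + 9, 118 = 13×9 + 1, 9 = 9×1).
1 divides 109, so solutions exist.
Back-substituting, 11150×(290) + 2631×(-1229) = 1.
Scale by 109/1 = 109: (u₀, v₀) = (31610, -133961).
General solution: u = 31610 + 2631t, v = -133961 - 11150t for integer t.
u ≥ 0: smallest is 31610 mod 2631 = 38 (at t = -12), with v = -161.

38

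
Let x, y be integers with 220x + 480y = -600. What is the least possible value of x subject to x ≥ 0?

6

gcd(480, 220) = 20.
20 divides -600, so solutions exist.
By Bézout, 220*(11) + 480*(-5) = 20.
Scale by -600/20 = -30: (x₀, y₀) = (-330, 150).
General solution: x = -330 + 24t, y = 150 - 11t for integer t.
x ≥ 0: smallest is -330 mod 24 = 6 (at t = 14), with y = -4.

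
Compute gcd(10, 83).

gcd(83, 10) = 1  (83 = 8*10 + 3, 10 = 3*3 + 1, 3 = 3*1).

1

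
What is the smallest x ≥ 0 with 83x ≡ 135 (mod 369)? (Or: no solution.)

gcd(369, 83):
  369 = 4*83 + 37
  83 = 2*37 + 9
  37 = 4*9 + 1
  9 = 9*1
so gcd(369, 83) = 1.
1 divides 135, so solutions exist.
Back-substitute for Bézout coefficients:
  1 = 37 - 4*9
  ... = 83*(-40) + 369*(9)
So 83*(-40) ≡ 1 (mod 369); multiply by 135: x ≡ -5400 (mod 369).
Smallest nonnegative: x = -5400 mod 369 = 135.

135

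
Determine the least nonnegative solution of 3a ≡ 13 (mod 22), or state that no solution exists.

gcd(22, 3) = 1.
1 divides 13, so solutions exist.
By Bézout, 3×(-7) + 22×(1) = 1.
So 3×(-7) ≡ 1 (mod 22); multiply by 13: a ≡ -91 (mod 22).
Smallest nonnegative: a = -91 mod 22 = 19.

19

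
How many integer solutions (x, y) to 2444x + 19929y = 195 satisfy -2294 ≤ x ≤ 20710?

15

gcd(19929, 2444) = 13.
By Bézout, 2444×(-106) + 19929×(13) = 13.
Particular solution: (1476, -181).
General solution: x = 1476 + 1533t, y = -181 - 188t for integer t.
-2294 ≤ 1476 + 1533t ≤ 20710 gives t ∈ [-2, 12], which is 15 values.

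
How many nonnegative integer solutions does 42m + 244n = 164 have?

gcd(244, 42):
  244 = 5*42 + 34
  42 = 1*34 + 8
  34 = 4*8 + 2
  8 = 4*2
so gcd(244, 42) = 2.
Back-substitute for Bézout coefficients:
  2 = 34 - 4*8
  ... = 42*(-29) + 244*(5)
Scale by 82: one solution is (-2378, 410). Reduce m mod 122: (62, -10).
General: m = 62 + 122t, n = -10 - 21t.
m ≥ 0 ⇒ t ≥ 0; n ≥ 0 ⇒ t ≤ -1. So t ∈ [0, -1]: 0 solutions.

0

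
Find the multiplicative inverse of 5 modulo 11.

9

gcd(11, 5) = 1.
By Bézout, 5*(-2) + 11*(1) = 1.
So 5*-2 ≡ 1 (mod 11), and -2 mod 11 = 9.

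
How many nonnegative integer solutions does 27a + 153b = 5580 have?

gcd(153, 27):
  153 = 5*27 + 18
  27 = 1*18 + 9
  18 = 2*9
so gcd(153, 27) = 9.
Back-substitute for Bézout coefficients:
  9 = 27 - 1*18
  ... = 27*(6) + 153*(-1)
Scale by 620: one solution is (3720, -620). Reduce a mod 17: (14, 34).
General: a = 14 + 17t, b = 34 - 3t.
a ≥ 0 ⇒ t ≥ 0; b ≥ 0 ⇒ t ≤ 11. So t ∈ [0, 11]: 12 solutions.

12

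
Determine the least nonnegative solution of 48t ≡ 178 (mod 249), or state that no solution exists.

gcd(249, 48):
  249 = 5×48 + 9
  48 = 5×9 + 3
  9 = 3×3
so gcd(249, 48) = 3.
3 does not divide 178, so the congruence has no solution.

no solution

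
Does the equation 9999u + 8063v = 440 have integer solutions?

yes

gcd(9999, 8063) = 11.
11 divides 440, so integer solutions exist.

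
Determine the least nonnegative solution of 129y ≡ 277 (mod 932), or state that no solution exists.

833

gcd(932, 129):
  932 = 7·129 + 29
  129 = 4·29 + 13
  29 = 2·13 + 3
  13 = 4·3 + 1
  3 = 3·1
so gcd(932, 129) = 1.
1 divides 277, so solutions exist.
Back-substitute for Bézout coefficients:
  1 = 13 - 4·3
  ... = 129·(289) + 932·(-40)
So 129·(289) ≡ 1 (mod 932); multiply by 277: y ≡ 80053 (mod 932).
Smallest nonnegative: y = 80053 mod 932 = 833.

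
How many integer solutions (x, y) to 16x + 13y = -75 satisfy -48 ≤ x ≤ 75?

9

gcd(16, 13):
  16 = 1×13 + 3
  13 = 4×3 + 1
  3 = 3×1
so gcd(16, 13) = 1.
Back-substitute for Bézout coefficients:
  1 = 13 - 4×3
  ... = 16×(-4) + 13×(5)
Scale by -75: particular solution (300, -375); reduce x mod 13: (1, -7).
General solution: x = 1 + 13t, y = -7 - 16t for integer t.
-48 ≤ 1 + 13t ≤ 75 gives t ∈ [-3, 5], which is 9 values.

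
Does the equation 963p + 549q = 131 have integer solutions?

no

gcd(963, 549) = 9.
9 does not divide 131 (remainder 5), so no integer solutions.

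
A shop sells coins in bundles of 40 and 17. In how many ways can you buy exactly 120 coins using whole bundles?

Need nonnegative integers with 40j + 17k = 120.
gcd(40, 17) = 1, and 40·(3) + 17·(-7) = 1.
So (j₀, k₀) = (360, -840); general j = 360 + 17t, k = -840 - 40t.
j ≥ 0 ⇒ t ≥ -21; k ≥ 0 ⇒ t ≤ -21. That's 1 value of t.

1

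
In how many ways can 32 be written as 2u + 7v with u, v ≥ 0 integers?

gcd(7, 2) = 1.
By Bézout, 2*(-3) + 7*(1) = 1.
One solution: (2, 4).
General: u = 2 + 7t, v = 4 - 2t.
u ≥ 0 ⇒ t ≥ 0; v ≥ 0 ⇒ t ≤ 2. So t ∈ [0, 2]: 3 solutions.

3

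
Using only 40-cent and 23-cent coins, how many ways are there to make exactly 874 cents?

1

Need nonnegative integers with 40j + 23k = 874.
gcd(40, 23) = 1, and 40·(-4) + 23·(7) = 1.
So (j₀, k₀) = (-3496, 6118); general j = -3496 + 23t, k = 6118 - 40t.
j ≥ 0 ⇒ t ≥ 152; k ≥ 0 ⇒ t ≤ 152. That's 1 value of t.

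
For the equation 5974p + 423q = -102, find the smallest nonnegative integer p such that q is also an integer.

gcd(5974, 423) = 1.
1 divides -102, so solutions exist.
By Bézout, 5974×(-122) + 423×(1723) = 1.
Scale by -102/1 = -102: (p₀, q₀) = (12444, -175746).
General solution: p = 12444 + 423t, q = -175746 - 5974t for integer t.
p ≥ 0: smallest is 12444 mod 423 = 177 (at t = -29), with q = -2500.

177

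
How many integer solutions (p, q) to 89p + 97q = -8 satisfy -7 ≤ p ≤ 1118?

12

gcd(97, 89):
  97 = 1×89 + 8
  89 = 11×8 + 1
  8 = 8×1
so gcd(97, 89) = 1.
Back-substitute for Bézout coefficients:
  1 = 89 - 11×8
  ... = 89×(12) + 97×(-11)
Scale by -8: particular solution (-96, 88); reduce p mod 97: (1, -1).
General solution: p = 1 + 97t, q = -1 - 89t for integer t.
-7 ≤ 1 + 97t ≤ 1118 gives t ∈ [0, 11], which is 12 values.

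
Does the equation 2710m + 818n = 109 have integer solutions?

gcd(2710, 818):
  2710 = 3×818 + 256
  818 = 3×256 + 50
  256 = 5×50 + 6
  50 = 8×6 + 2
  6 = 3×2
so gcd(2710, 818) = 2.
2 does not divide 109 (remainder 1), so no integer solutions.

no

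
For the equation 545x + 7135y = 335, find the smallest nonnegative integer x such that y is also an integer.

gcd(7135, 545) = 5  (7135 = 13×545 + 50, 545 = 10×50 + 45, 50 = 1×45 + 5, 45 = 9×5).
5 divides 335, so solutions exist.
Back-substituting, 545×(-144) + 7135×(11) = 5.
Scale by 335/5 = 67: (x₀, y₀) = (-9648, 737).
General solution: x = -9648 + 1427t, y = 737 - 109t for integer t.
x ≥ 0: smallest is -9648 mod 1427 = 341 (at t = 7), with y = -26.

341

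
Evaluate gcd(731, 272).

17

gcd(731, 272):
  731 = 2*272 + 187
  272 = 1*187 + 85
  187 = 2*85 + 17
  85 = 5*17
so gcd(731, 272) = 17.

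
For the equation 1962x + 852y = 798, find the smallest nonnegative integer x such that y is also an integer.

gcd(1962, 852):
  1962 = 2·852 + 258
  852 = 3·258 + 78
  258 = 3·78 + 24
  78 = 3·24 + 6
  24 = 4·6
so gcd(1962, 852) = 6.
6 divides 798, so solutions exist.
Back-substitute for Bézout coefficients:
  6 = 78 - 3·24
  ... = 1962·(-33) + 852·(76)
Scale by 798/6 = 133: (x₀, y₀) = (-4389, 10108).
General solution: x = -4389 + 142t, y = 10108 - 327t for integer t.
x ≥ 0: smallest is -4389 mod 142 = 13 (at t = 31), with y = -29.

13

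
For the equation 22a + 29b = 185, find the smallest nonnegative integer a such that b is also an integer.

gcd(29, 22) = 1  (29 = 1*22 + 7, 22 = 3*7 + 1, 7 = 7*1).
1 divides 185, so solutions exist.
Back-substituting, 22*(4) + 29*(-3) = 1.
Scale by 185/1 = 185: (a₀, b₀) = (740, -555).
General solution: a = 740 + 29t, b = -555 - 22t for integer t.
a ≥ 0: smallest is 740 mod 29 = 15 (at t = -25), with b = -5.

15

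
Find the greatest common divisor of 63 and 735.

21

gcd(735, 63):
  735 = 11×63 + 42
  63 = 1×42 + 21
  42 = 2×21
so gcd(735, 63) = 21.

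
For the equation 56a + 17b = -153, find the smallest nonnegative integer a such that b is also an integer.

0

gcd(56, 17):
  56 = 3*17 + 5
  17 = 3*5 + 2
  5 = 2*2 + 1
  2 = 2*1
so gcd(56, 17) = 1.
1 divides -153, so solutions exist.
Back-substitute for Bézout coefficients:
  1 = 5 - 2*2
  ... = 56*(7) + 17*(-23)
Scale by -153/1 = -153: (a₀, b₀) = (-1071, 3519).
General solution: a = -1071 + 17t, b = 3519 - 56t for integer t.
a ≥ 0: smallest is -1071 mod 17 = 0 (at t = 63), with b = -9.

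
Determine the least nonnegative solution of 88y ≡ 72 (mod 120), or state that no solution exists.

9

gcd(120, 88) = 8  (120 = 1×88 + 32, 88 = 2×32 + 24, 32 = 1×24 + 8, 24 = 3×8).
8 divides 72, so solutions exist.
Back-substituting, 88×(-4) + 120×(3) = 8.
So 88×(-4) ≡ 8 (mod 120); multiply by 9: y ≡ -36 (mod 15).
Smallest nonnegative: y = -36 mod 15 = 9.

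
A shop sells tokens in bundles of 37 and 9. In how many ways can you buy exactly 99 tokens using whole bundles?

1

Need nonnegative integers with 37j + 9k = 99.
gcd(37, 9) = 1, and 37·(1) + 9·(-4) = 1.
So (j₀, k₀) = (99, -396); general j = 99 + 9t, k = -396 - 37t.
j ≥ 0 ⇒ t ≥ -11; k ≥ 0 ⇒ t ≤ -11. That's 1 value of t.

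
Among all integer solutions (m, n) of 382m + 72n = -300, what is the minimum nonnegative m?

6

gcd(382, 72) = 2.
2 divides -300, so solutions exist.
By Bézout, 382*(-13) + 72*(69) = 2.
Scale by -300/2 = -150: (m₀, n₀) = (1950, -10350).
General solution: m = 1950 + 36t, n = -10350 - 191t for integer t.
m ≥ 0: smallest is 1950 mod 36 = 6 (at t = -54), with n = -36.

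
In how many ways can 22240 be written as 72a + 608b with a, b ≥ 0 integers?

gcd(608, 72):
  608 = 8×72 + 32
  72 = 2×32 + 8
  32 = 4×8
so gcd(608, 72) = 8.
Back-substitute for Bézout coefficients:
  8 = 72 - 2×32
  ... = 72×(17) + 608×(-2)
Scale by 2780: one solution is (47260, -5560). Reduce a mod 76: (64, 29).
General: a = 64 + 76t, b = 29 - 9t.
a ≥ 0 ⇒ t ≥ 0; b ≥ 0 ⇒ t ≤ 3. So t ∈ [0, 3]: 4 solutions.

4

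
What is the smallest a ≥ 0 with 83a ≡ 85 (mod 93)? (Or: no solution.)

gcd(93, 83):
  93 = 1·83 + 10
  83 = 8·10 + 3
  10 = 3·3 + 1
  3 = 3·1
so gcd(93, 83) = 1.
1 divides 85, so solutions exist.
Back-substitute for Bézout coefficients:
  1 = 10 - 3·3
  ... = 83·(-28) + 93·(25)
So 83·(-28) ≡ 1 (mod 93); multiply by 85: a ≡ -2380 (mod 93).
Smallest nonnegative: a = -2380 mod 93 = 38.

38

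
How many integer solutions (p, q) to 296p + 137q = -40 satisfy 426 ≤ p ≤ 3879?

gcd(296, 137) = 1.
By Bézout, 296×(-56) + 137×(121) = 1.
Particular solution: (48, -104).
General solution: p = 48 + 137t, q = -104 - 296t for integer t.
426 ≤ 48 + 137t ≤ 3879 gives t ∈ [3, 27], which is 25 values.

25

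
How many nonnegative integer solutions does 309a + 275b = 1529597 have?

18

gcd(309, 275):
  309 = 1*275 + 34
  275 = 8*34 + 3
  34 = 11*3 + 1
  3 = 3*1
so gcd(309, 275) = 1.
Back-substitute for Bézout coefficients:
  1 = 34 - 11*3
  ... = 309*(89) + 275*(-100)
Scale by 1529597: one solution is (136134133, -152959700). Reduce a mod 275: (58, 5497).
General: a = 58 + 275t, b = 5497 - 309t.
a ≥ 0 ⇒ t ≥ 0; b ≥ 0 ⇒ t ≤ 17. So t ∈ [0, 17]: 18 solutions.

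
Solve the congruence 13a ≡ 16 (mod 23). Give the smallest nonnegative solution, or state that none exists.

gcd(23, 13) = 1  (23 = 1*13 + 10, 13 = 1*10 + 3, 10 = 3*3 + 1, 3 = 3*1).
1 divides 16, so solutions exist.
Back-substituting, 13*(-7) + 23*(4) = 1.
So 13*(-7) ≡ 1 (mod 23); multiply by 16: a ≡ -112 (mod 23).
Smallest nonnegative: a = -112 mod 23 = 3.

3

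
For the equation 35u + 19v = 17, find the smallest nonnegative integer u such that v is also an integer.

gcd(35, 19):
  35 = 1·19 + 16
  19 = 1·16 + 3
  16 = 5·3 + 1
  3 = 3·1
so gcd(35, 19) = 1.
1 divides 17, so solutions exist.
Back-substitute for Bézout coefficients:
  1 = 16 - 5·3
  ... = 35·(6) + 19·(-11)
Scale by 17/1 = 17: (u₀, v₀) = (102, -187).
General solution: u = 102 + 19t, v = -187 - 35t for integer t.
u ≥ 0: smallest is 102 mod 19 = 7 (at t = -5), with v = -12.

7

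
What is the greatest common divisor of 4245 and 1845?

gcd(4245, 1845):
  4245 = 2·1845 + 555
  1845 = 3·555 + 180
  555 = 3·180 + 15
  180 = 12·15
so gcd(4245, 1845) = 15.

15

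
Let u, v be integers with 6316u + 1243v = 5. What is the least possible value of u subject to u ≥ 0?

800

gcd(6316, 1243):
  6316 = 5*1243 + 101
  1243 = 12*101 + 31
  101 = 3*31 + 8
  31 = 3*8 + 7
  8 = 1*7 + 1
  7 = 7*1
so gcd(6316, 1243) = 1.
1 divides 5, so solutions exist.
Back-substitute for Bézout coefficients:
  1 = 8 - 1*7
  ... = 6316*(160) + 1243*(-813)
Scale by 5/1 = 5: (u₀, v₀) = (800, -4065).
General solution: u = 800 + 1243t, v = -4065 - 6316t for integer t.
u ≥ 0: smallest is 800 mod 1243 = 800 (at t = 0), with v = -4065.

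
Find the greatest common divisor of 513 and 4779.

gcd(4779, 513):
  4779 = 9·513 + 162
  513 = 3·162 + 27
  162 = 6·27
so gcd(4779, 513) = 27.

27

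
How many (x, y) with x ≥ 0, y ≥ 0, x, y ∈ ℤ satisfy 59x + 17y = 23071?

gcd(59, 17) = 1.
By Bézout, 59×(-2) + 17×(7) = 1.
One solution: (13, 1312).
General: x = 13 + 17t, y = 1312 - 59t.
x ≥ 0 ⇒ t ≥ 0; y ≥ 0 ⇒ t ≤ 22. So t ∈ [0, 22]: 23 solutions.

23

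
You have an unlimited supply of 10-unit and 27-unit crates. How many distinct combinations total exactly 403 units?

1

Need nonnegative integers with 10j + 27k = 403.
gcd(10, 27) = 1, and 10·(-8) + 27·(3) = 1.
So (j₀, k₀) = (-3224, 1209); general j = -3224 + 27t, k = 1209 - 10t.
j ≥ 0 ⇒ t ≥ 120; k ≥ 0 ⇒ t ≤ 120. That's 1 value of t.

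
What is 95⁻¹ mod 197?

gcd(197, 95) = 1  (197 = 2·95 + 7, 95 = 13·7 + 4, 7 = 1·4 + 3, 4 = 1·3 + 1, 3 = 3·1).
Back-substituting, 95·(56) + 197·(-27) = 1.
So 95·56 ≡ 1 (mod 197), and 56 mod 197 = 56.

56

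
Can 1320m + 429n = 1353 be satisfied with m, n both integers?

yes

gcd(1320, 429) = 33  (1320 = 3×429 + 33, 429 = 13×33).
33 divides 1353, so integer solutions exist.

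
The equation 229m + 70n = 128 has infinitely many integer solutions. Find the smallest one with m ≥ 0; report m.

gcd(229, 70) = 1.
1 divides 128, so solutions exist.
By Bézout, 229×(-11) + 70×(36) = 1.
Scale by 128/1 = 128: (m₀, n₀) = (-1408, 4608).
General solution: m = -1408 + 70t, n = 4608 - 229t for integer t.
m ≥ 0: smallest is -1408 mod 70 = 62 (at t = 21), with n = -201.

62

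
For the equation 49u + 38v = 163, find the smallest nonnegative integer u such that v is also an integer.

gcd(49, 38) = 1  (49 = 1×38 + 11, 38 = 3×11 + 5, 11 = 2×5 + 1, 5 = 5×1).
1 divides 163, so solutions exist.
Back-substituting, 49×(7) + 38×(-9) = 1.
Scale by 163/1 = 163: (u₀, v₀) = (1141, -1467).
General solution: u = 1141 + 38t, v = -1467 - 49t for integer t.
u ≥ 0: smallest is 1141 mod 38 = 1 (at t = -30), with v = 3.

1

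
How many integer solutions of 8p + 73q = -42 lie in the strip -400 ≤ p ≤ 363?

10

gcd(73, 8) = 1.
By Bézout, 8×(-9) + 73×(1) = 1.
Particular solution: (13, -2).
General solution: p = 13 + 73t, q = -2 - 8t for integer t.
-400 ≤ 13 + 73t ≤ 363 gives t ∈ [-5, 4], which is 10 values.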